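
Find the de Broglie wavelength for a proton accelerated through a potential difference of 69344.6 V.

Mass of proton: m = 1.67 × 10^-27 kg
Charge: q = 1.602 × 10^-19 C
1.09 × 10^-13 m

When a particle is accelerated through voltage V, it gains kinetic energy KE = qV.

The de Broglie wavelength is then λ = h/√(2mqV):

λ = h/√(2mqV)
λ = (6.626 × 10^-34 J·s) / √(2 × 1.67 × 10^-27 kg × 1.602 × 10^-19 C × 69344.6 V)
λ = 1.09 × 10^-13 m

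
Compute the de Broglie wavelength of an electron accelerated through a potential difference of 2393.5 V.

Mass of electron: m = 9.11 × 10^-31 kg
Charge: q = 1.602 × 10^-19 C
2.51 × 10^-11 m

When a particle is accelerated through voltage V, it gains kinetic energy KE = qV.

The de Broglie wavelength is then λ = h/√(2mqV):

λ = h/√(2mqV)
λ = (6.626 × 10^-34 J·s) / √(2 × 9.11 × 10^-31 kg × 1.602 × 10^-19 C × 2393.5 V)
λ = 2.51 × 10^-11 m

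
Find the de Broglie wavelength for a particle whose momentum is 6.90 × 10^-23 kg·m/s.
9.60 × 10^-12 m

Using the de Broglie relation λ = h/p:

λ = h/p
λ = (6.626 × 10^-34 J·s) / (6.90 × 10^-23 kg·m/s)
λ = 9.60 × 10^-12 m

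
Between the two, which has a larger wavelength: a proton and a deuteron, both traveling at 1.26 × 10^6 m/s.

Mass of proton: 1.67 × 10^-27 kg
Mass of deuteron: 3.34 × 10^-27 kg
The proton has the longer wavelength.

Using λ = h/(mv), since both particles have the same velocity, the wavelength depends only on mass.

For proton: λ₁ = h/(m₁v) = 3.15 × 10^-13 m
For deuteron: λ₂ = h/(m₂v) = 1.57 × 10^-13 m

Since λ ∝ 1/m at constant velocity, the lighter particle has the longer wavelength.

The proton has the longer de Broglie wavelength.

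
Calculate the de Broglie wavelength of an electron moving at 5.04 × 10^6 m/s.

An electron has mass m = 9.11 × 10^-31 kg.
1.44 × 10^-10 m

Using the de Broglie relation λ = h/(mv):

λ = h/(mv)
λ = (6.626 × 10^-34 J·s) / (9.11 × 10^-31 kg × 5.04 × 10^6 m/s)
λ = 1.44 × 10^-10 m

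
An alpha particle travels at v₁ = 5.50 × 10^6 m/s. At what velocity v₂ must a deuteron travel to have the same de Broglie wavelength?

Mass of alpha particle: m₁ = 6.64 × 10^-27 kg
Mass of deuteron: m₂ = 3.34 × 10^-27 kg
v₂ = 1.09 × 10^7 m/s

For equal de Broglie wavelengths: λ₁ = λ₂

h/(m₁v₁) = h/(m₂v₂)
m₁v₁ = m₂v₂
v₂ = v₁ · (m₁/m₂)

v₂ = 5.50 × 10^6 m/s × (6.64 × 10^-27 kg / 3.34 × 10^-27 kg)
v₂ = 1.09 × 10^7 m/s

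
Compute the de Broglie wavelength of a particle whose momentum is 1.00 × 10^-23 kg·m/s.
6.63 × 10^-11 m

Using the de Broglie relation λ = h/p:

λ = h/p
λ = (6.626 × 10^-34 J·s) / (1.00 × 10^-23 kg·m/s)
λ = 6.63 × 10^-11 m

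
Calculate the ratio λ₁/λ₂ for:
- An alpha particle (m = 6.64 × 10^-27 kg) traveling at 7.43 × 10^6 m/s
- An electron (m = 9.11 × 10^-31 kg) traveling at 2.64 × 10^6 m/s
λ₁/λ₂ = 4.87 × 10^-5

Using λ = h/(mv):

λ₁ = h/(m₁v₁) = 1.34 × 10^-14 m
λ₂ = h/(m₂v₂) = 2.76 × 10^-10 m

Ratio λ₁/λ₂ = (m₂v₂)/(m₁v₁)
         = (9.11 × 10^-31 kg × 2.64 × 10^6 m/s) / (6.64 × 10^-27 kg × 7.43 × 10^6 m/s)
         = 4.87 × 10^-5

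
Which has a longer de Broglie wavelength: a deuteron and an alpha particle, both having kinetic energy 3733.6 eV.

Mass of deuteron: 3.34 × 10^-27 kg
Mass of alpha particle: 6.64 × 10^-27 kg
The deuteron has the longer wavelength.

Using λ = h/√(2mKE):

For deuteron: λ₁ = h/√(2m₁KE) = 3.31 × 10^-13 m
For alpha particle: λ₂ = h/√(2m₂KE) = 2.35 × 10^-13 m

Since λ ∝ 1/√m at constant kinetic energy, the lighter particle has the longer wavelength.

The deuteron has the longer de Broglie wavelength.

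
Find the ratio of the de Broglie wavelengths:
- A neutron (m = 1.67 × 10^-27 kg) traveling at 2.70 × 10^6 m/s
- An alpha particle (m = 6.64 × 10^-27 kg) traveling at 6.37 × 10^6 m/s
λ₁/λ₂ = 9.38

Using λ = h/(mv):

λ₁ = h/(m₁v₁) = 1.47 × 10^-13 m
λ₂ = h/(m₂v₂) = 1.57 × 10^-14 m

Ratio λ₁/λ₂ = (m₂v₂)/(m₁v₁)
         = (6.64 × 10^-27 kg × 6.37 × 10^6 m/s) / (1.67 × 10^-27 kg × 2.70 × 10^6 m/s)
         = 9.38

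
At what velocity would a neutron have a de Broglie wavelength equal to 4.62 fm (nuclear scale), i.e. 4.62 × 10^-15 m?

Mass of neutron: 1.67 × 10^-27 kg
8.59 × 10^7 m/s

From λ = h/(mv), solve for v:

v = h/(mλ)
v = (6.626 × 10^-34 J·s) / (1.67 × 10^-27 kg × 4.62 × 10^-15 m)
v = 8.59 × 10^7 m/s

Note: This velocity is 28.6% of the speed of light, so relativistic corrections would be needed for a more accurate calculation.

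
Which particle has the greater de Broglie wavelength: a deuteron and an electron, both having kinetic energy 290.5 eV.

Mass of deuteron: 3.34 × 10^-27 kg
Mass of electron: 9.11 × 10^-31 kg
The electron has the longer wavelength.

Using λ = h/√(2mKE):

For deuteron: λ₁ = h/√(2m₁KE) = 1.19 × 10^-12 m
For electron: λ₂ = h/√(2m₂KE) = 7.20 × 10^-11 m

Since λ ∝ 1/√m at constant kinetic energy, the lighter particle has the longer wavelength.

The electron has the longer de Broglie wavelength.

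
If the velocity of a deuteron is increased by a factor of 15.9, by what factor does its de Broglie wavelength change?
The wavelength decreases by a factor of 15.9.

From λ = h/(mv), the wavelength is inversely proportional to velocity:

λ ∝ 1/v

If v → 15.9v, then λ → λ/15.9

When velocity is increased by a factor of 15.9, the wavelength decreases by a factor of 15.9.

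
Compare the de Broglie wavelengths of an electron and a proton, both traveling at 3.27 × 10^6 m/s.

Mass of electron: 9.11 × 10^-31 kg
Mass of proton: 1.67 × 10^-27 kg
The electron has the longer wavelength.

Using λ = h/(mv), since both particles have the same velocity, the wavelength depends only on mass.

For electron: λ₁ = h/(m₁v) = 2.22 × 10^-10 m
For proton: λ₂ = h/(m₂v) = 1.21 × 10^-13 m

Since λ ∝ 1/m at constant velocity, the lighter particle has the longer wavelength.

The electron has the longer de Broglie wavelength.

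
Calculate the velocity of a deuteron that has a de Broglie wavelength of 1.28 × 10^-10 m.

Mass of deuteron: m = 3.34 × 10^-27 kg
1.55 × 10^3 m/s

From the de Broglie relation λ = h/(mv), we solve for v:

v = h/(mλ)
v = (6.626 × 10^-34 J·s) / (3.34 × 10^-27 kg × 1.28 × 10^-10 m)
v = 1.55 × 10^3 m/s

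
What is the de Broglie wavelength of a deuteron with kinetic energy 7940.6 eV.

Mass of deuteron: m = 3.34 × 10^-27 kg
2.27 × 10^-13 m

Using λ = h/√(2mKE):

First convert KE to Joules: KE = 7940.6 eV = 1.272 × 10^-15 J

λ = h/√(2mKE)
λ = (6.626 × 10^-34 J·s) / √(2 × 3.34 × 10^-27 kg × 1.272 × 10^-15 J)
λ = 2.27 × 10^-13 m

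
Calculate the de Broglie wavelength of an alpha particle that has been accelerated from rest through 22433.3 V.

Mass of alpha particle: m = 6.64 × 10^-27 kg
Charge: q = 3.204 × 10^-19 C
6.78 × 10^-14 m

When a particle is accelerated through voltage V, it gains kinetic energy KE = qV.

The de Broglie wavelength is then λ = h/√(2mqV):

λ = h/√(2mqV)
λ = (6.626 × 10^-34 J·s) / √(2 × 6.64 × 10^-27 kg × 3.204 × 10^-19 C × 22433.3 V)
λ = 6.78 × 10^-14 m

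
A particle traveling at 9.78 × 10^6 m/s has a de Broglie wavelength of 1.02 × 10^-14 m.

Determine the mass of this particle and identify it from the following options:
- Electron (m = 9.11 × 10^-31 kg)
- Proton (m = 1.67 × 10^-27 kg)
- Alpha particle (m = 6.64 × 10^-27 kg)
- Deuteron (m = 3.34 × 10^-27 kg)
The particle is an alpha particle.

From λ = h/(mv), solve for mass:

m = h/(λv)
m = (6.626 × 10^-34 J·s) / (1.02 × 10^-14 m × 9.78 × 10^6 m/s)
m = 6.64 × 10^-27 kg

Comparing with the listed masses, this is closest to an alpha particle.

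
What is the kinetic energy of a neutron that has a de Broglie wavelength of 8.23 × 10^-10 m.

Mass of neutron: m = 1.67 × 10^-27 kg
1.94 × 10^-22 J (or 1.21 × 10^-3 eV)

From λ = h/√(2mKE), we solve for KE:

λ² = h²/(2mKE)
KE = h²/(2mλ²)
KE = (6.626 × 10^-34 J·s)² / (2 × 1.67 × 10^-27 kg × (8.23 × 10^-10 m)²)
KE = 1.94 × 10^-22 J
KE = 1.21 × 10^-3 eV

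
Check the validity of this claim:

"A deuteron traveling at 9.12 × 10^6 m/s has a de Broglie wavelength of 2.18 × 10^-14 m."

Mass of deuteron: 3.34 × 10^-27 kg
True

The claim is correct.

Using λ = h/(mv):
λ = (6.626 × 10^-34 J·s) / (3.34 × 10^-27 kg × 9.12 × 10^6 m/s)
λ = 2.18 × 10^-14 m

This matches the claimed value.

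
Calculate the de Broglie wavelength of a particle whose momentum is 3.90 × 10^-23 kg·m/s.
1.70 × 10^-11 m

Using the de Broglie relation λ = h/p:

λ = h/p
λ = (6.626 × 10^-34 J·s) / (3.90 × 10^-23 kg·m/s)
λ = 1.70 × 10^-11 m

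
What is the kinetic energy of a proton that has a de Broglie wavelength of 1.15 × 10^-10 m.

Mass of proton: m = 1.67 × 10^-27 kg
9.94 × 10^-21 J (or 0.0620 eV)

From λ = h/√(2mKE), we solve for KE:

λ² = h²/(2mKE)
KE = h²/(2mλ²)
KE = (6.626 × 10^-34 J·s)² / (2 × 1.67 × 10^-27 kg × (1.15 × 10^-10 m)²)
KE = 9.94 × 10^-21 J
KE = 0.0620 eV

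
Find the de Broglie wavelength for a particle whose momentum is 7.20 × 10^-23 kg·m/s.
9.20 × 10^-12 m

Using the de Broglie relation λ = h/p:

λ = h/p
λ = (6.626 × 10^-34 J·s) / (7.20 × 10^-23 kg·m/s)
λ = 9.20 × 10^-12 m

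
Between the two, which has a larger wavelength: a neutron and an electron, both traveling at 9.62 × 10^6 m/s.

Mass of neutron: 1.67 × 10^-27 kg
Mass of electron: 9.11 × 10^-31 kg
The electron has the longer wavelength.

Using λ = h/(mv), since both particles have the same velocity, the wavelength depends only on mass.

For neutron: λ₁ = h/(m₁v) = 4.12 × 10^-14 m
For electron: λ₂ = h/(m₂v) = 7.56 × 10^-11 m

Since λ ∝ 1/m at constant velocity, the lighter particle has the longer wavelength.

The electron has the longer de Broglie wavelength.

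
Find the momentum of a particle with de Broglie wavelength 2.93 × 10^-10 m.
2.26 × 10^-24 kg·m/s

From the de Broglie relation λ = h/p, we solve for p:

p = h/λ
p = (6.626 × 10^-34 J·s) / (2.93 × 10^-10 m)
p = 2.26 × 10^-24 kg·m/s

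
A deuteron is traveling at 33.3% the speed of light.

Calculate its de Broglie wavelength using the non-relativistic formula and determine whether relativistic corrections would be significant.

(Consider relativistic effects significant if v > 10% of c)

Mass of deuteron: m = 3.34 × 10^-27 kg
Yes, relativistic corrections are needed.

Using the non-relativistic de Broglie formula λ = h/(mv):

v = 33.3% × c = 9.983 × 10^7 m/s

λ = h/(mv)
λ = (6.626 × 10^-34 J·s) / (3.34 × 10^-27 kg × 9.983 × 10^7 m/s)
λ = 1.99 × 10^-15 m

Since v = 33.3% of c > 10% of c, relativistic corrections ARE significant and the actual wavelength would differ from this non-relativistic estimate.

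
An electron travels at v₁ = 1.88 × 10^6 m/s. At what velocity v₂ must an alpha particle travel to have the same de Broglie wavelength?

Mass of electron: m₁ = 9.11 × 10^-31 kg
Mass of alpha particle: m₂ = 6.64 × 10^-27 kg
v₂ = 2.58 × 10^2 m/s

For equal de Broglie wavelengths: λ₁ = λ₂

h/(m₁v₁) = h/(m₂v₂)
m₁v₁ = m₂v₂
v₂ = v₁ · (m₁/m₂)

v₂ = 1.88 × 10^6 m/s × (9.11 × 10^-31 kg / 6.64 × 10^-27 kg)
v₂ = 2.58 × 10^2 m/s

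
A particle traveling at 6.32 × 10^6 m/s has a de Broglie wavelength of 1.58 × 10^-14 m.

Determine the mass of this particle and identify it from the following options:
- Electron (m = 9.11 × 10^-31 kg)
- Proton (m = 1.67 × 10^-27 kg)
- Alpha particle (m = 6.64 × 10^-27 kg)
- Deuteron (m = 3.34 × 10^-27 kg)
The particle is an alpha particle.

From λ = h/(mv), solve for mass:

m = h/(λv)
m = (6.626 × 10^-34 J·s) / (1.58 × 10^-14 m × 6.32 × 10^6 m/s)
m = 6.64 × 10^-27 kg

Comparing with the listed masses, this is closest to an alpha particle.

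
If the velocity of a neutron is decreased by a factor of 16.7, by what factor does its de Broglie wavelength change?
The wavelength increases by a factor of 16.7.

From λ = h/(mv), the wavelength is inversely proportional to velocity:

λ ∝ 1/v

If v → v/16.7, then λ → 16.7λ

When velocity is decreased by a factor of 16.7, the wavelength increases by a factor of 16.7.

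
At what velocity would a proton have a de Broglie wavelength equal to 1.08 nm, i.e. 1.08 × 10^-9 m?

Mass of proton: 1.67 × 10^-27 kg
3.67 × 10^2 m/s

From λ = h/(mv), solve for v:

v = h/(mλ)
v = (6.626 × 10^-34 J·s) / (1.67 × 10^-27 kg × 1.08 × 10^-9 m)
v = 3.67 × 10^2 m/s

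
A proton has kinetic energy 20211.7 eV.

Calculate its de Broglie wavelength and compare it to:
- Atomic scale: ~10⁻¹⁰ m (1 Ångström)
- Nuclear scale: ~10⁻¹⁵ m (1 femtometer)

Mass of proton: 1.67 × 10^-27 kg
λ = 2.01 × 10^-13 m, which is between nuclear and atomic scales.

Using λ = h/√(2mKE):

KE = 20211.7 eV = 3.238 × 10^-15 J

λ = h/√(2mKE)
λ = (6.626 × 10^-34 J·s) / √(2 × 1.67 × 10^-27 kg × 3.238 × 10^-15 J)
λ = 2.01 × 10^-13 m

Comparison:
- Atomic scale (10⁻¹⁰ m): λ is 0.002× this size
- Nuclear scale (10⁻¹⁵ m): λ is 2e+02× this size

The wavelength is between nuclear and atomic scales.

This wavelength is appropriate for probing atomic structure but too large for nuclear physics experiments.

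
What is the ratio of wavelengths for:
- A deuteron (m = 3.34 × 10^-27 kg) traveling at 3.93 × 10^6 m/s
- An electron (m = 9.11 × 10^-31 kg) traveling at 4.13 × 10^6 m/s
λ₁/λ₂ = 2.87 × 10^-4

Using λ = h/(mv):

λ₁ = h/(m₁v₁) = 5.05 × 10^-14 m
λ₂ = h/(m₂v₂) = 1.76 × 10^-10 m

Ratio λ₁/λ₂ = (m₂v₂)/(m₁v₁)
         = (9.11 × 10^-31 kg × 4.13 × 10^6 m/s) / (3.34 × 10^-27 kg × 3.93 × 10^6 m/s)
         = 2.87 × 10^-4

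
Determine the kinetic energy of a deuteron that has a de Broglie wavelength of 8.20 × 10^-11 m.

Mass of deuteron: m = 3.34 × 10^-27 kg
9.77 × 10^-21 J (or 0.0610 eV)

From λ = h/√(2mKE), we solve for KE:

λ² = h²/(2mKE)
KE = h²/(2mλ²)
KE = (6.626 × 10^-34 J·s)² / (2 × 3.34 × 10^-27 kg × (8.20 × 10^-11 m)²)
KE = 9.77 × 10^-21 J
KE = 0.0610 eV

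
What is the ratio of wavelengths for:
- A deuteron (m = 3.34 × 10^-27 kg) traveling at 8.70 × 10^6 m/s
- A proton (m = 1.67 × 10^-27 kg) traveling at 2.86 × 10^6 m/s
λ₁/λ₂ = 0.164

Using λ = h/(mv):

λ₁ = h/(m₁v₁) = 2.28 × 10^-14 m
λ₂ = h/(m₂v₂) = 1.39 × 10^-13 m

Ratio λ₁/λ₂ = (m₂v₂)/(m₁v₁)
         = (1.67 × 10^-27 kg × 2.86 × 10^6 m/s) / (3.34 × 10^-27 kg × 8.70 × 10^6 m/s)
         = 0.164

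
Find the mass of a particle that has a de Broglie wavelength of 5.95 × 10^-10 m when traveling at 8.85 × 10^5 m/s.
1.26 × 10^-30 kg

From the de Broglie relation λ = h/(mv), we solve for m:

m = h/(λv)
m = (6.626 × 10^-34 J·s) / (5.95 × 10^-10 m × 8.85 × 10^5 m/s)
m = 1.26 × 10^-30 kg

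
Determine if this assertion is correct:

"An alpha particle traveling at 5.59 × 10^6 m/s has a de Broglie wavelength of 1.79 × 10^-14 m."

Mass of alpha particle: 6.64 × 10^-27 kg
True

The claim is correct.

Using λ = h/(mv):
λ = (6.626 × 10^-34 J·s) / (6.64 × 10^-27 kg × 5.59 × 10^6 m/s)
λ = 1.79 × 10^-14 m

This matches the claimed value.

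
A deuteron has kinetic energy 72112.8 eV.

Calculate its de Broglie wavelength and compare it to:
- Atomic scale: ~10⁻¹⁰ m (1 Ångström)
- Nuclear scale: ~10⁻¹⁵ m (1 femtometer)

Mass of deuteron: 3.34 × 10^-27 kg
λ = 7.54 × 10^-14 m, which is between nuclear and atomic scales.

Using λ = h/√(2mKE):

KE = 72112.8 eV = 1.155 × 10^-14 J

λ = h/√(2mKE)
λ = (6.626 × 10^-34 J·s) / √(2 × 3.34 × 10^-27 kg × 1.155 × 10^-14 J)
λ = 7.54 × 10^-14 m

Comparison:
- Atomic scale (10⁻¹⁰ m): λ is 0.00075× this size
- Nuclear scale (10⁻¹⁵ m): λ is 75× this size

The wavelength is between nuclear and atomic scales.

This wavelength is appropriate for probing atomic structure but too large for nuclear physics experiments.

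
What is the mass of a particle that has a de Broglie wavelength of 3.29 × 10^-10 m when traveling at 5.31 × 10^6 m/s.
3.79 × 10^-31 kg

From the de Broglie relation λ = h/(mv), we solve for m:

m = h/(λv)
m = (6.626 × 10^-34 J·s) / (3.29 × 10^-10 m × 5.31 × 10^6 m/s)
m = 3.79 × 10^-31 kg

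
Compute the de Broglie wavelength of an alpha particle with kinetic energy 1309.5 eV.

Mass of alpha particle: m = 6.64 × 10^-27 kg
3.97 × 10^-13 m

Using λ = h/√(2mKE):

First convert KE to Joules: KE = 1309.5 eV = 2.098 × 10^-16 J

λ = h/√(2mKE)
λ = (6.626 × 10^-34 J·s) / √(2 × 6.64 × 10^-27 kg × 2.098 × 10^-16 J)
λ = 3.97 × 10^-13 m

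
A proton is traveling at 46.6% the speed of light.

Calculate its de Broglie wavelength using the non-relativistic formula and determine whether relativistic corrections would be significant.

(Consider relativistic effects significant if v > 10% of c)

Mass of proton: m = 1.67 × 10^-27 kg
Yes, relativistic corrections are needed.

Using the non-relativistic de Broglie formula λ = h/(mv):

v = 46.6% × c = 1.397 × 10^8 m/s

λ = h/(mv)
λ = (6.626 × 10^-34 J·s) / (1.67 × 10^-27 kg × 1.397 × 10^8 m/s)
λ = 2.84 × 10^-15 m

Since v = 46.6% of c > 10% of c, relativistic corrections ARE significant and the actual wavelength would differ from this non-relativistic estimate.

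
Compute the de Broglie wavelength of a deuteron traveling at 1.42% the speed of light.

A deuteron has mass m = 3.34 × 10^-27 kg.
4.66 × 10^-14 m

Using the de Broglie relation λ = h/(mv):

v = 1.42% × c = 4.257 × 10^6 m/s

λ = h/(mv)
λ = (6.626 × 10^-34 J·s) / (3.34 × 10^-27 kg × 4.257 × 10^6 m/s)
λ = 4.66 × 10^-14 m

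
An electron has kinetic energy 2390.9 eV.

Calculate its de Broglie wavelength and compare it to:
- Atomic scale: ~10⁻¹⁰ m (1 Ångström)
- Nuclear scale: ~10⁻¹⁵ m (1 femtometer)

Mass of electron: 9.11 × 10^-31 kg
λ = 2.51 × 10^-11 m, which is between nuclear and atomic scales.

Using λ = h/√(2mKE):

KE = 2390.9 eV = 3.831 × 10^-16 J

λ = h/√(2mKE)
λ = (6.626 × 10^-34 J·s) / √(2 × 9.11 × 10^-31 kg × 3.831 × 10^-16 J)
λ = 2.51 × 10^-11 m

Comparison:
- Atomic scale (10⁻¹⁰ m): λ is 0.25× this size
- Nuclear scale (10⁻¹⁵ m): λ is 2.5e+04× this size

The wavelength is between nuclear and atomic scales.

This wavelength is appropriate for probing atomic structure but too large for nuclear physics experiments.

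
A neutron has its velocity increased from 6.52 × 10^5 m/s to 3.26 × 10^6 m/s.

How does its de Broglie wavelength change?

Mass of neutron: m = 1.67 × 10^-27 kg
The wavelength decreases by a factor of 5.

Using λ = h/(mv):

Initial wavelength: λ₁ = h/(mv₁) = 6.09 × 10^-13 m
Final wavelength: λ₂ = h/(mv₂) = 1.22 × 10^-13 m

Since λ ∝ 1/v, when velocity increases by a factor of 5, the wavelength decreases by a factor of 5.

λ₂/λ₁ = v₁/v₂ = 1/5

The wavelength decreases by a factor of 5.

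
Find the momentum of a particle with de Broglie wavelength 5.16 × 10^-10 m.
1.28 × 10^-24 kg·m/s

From the de Broglie relation λ = h/p, we solve for p:

p = h/λ
p = (6.626 × 10^-34 J·s) / (5.16 × 10^-10 m)
p = 1.28 × 10^-24 kg·m/s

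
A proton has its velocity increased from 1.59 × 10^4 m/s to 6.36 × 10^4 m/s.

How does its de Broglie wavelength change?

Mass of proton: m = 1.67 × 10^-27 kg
The wavelength decreases by a factor of 4.

Using λ = h/(mv):

Initial wavelength: λ₁ = h/(mv₁) = 2.50 × 10^-11 m
Final wavelength: λ₂ = h/(mv₂) = 6.24 × 10^-12 m

Since λ ∝ 1/v, when velocity increases by a factor of 4, the wavelength decreases by a factor of 4.

λ₂/λ₁ = v₁/v₂ = 1/4

The wavelength decreases by a factor of 4.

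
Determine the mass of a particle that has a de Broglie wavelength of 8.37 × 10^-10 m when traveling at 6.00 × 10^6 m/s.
1.32 × 10^-31 kg

From the de Broglie relation λ = h/(mv), we solve for m:

m = h/(λv)
m = (6.626 × 10^-34 J·s) / (8.37 × 10^-10 m × 6.00 × 10^6 m/s)
m = 1.32 × 10^-31 kg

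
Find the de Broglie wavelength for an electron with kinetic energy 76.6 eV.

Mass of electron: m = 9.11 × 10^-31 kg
1.40 × 10^-10 m

Using λ = h/√(2mKE):

First convert KE to Joules: KE = 76.6 eV = 1.227 × 10^-17 J

λ = h/√(2mKE)
λ = (6.626 × 10^-34 J·s) / √(2 × 9.11 × 10^-31 kg × 1.227 × 10^-17 J)
λ = 1.40 × 10^-10 m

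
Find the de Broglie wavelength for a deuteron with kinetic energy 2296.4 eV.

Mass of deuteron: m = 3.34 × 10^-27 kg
4.23 × 10^-13 m

Using λ = h/√(2mKE):

First convert KE to Joules: KE = 2296.4 eV = 3.679 × 10^-16 J

λ = h/√(2mKE)
λ = (6.626 × 10^-34 J·s) / √(2 × 3.34 × 10^-27 kg × 3.679 × 10^-16 J)
λ = 4.23 × 10^-13 m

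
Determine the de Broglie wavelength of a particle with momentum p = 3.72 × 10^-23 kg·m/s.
1.78 × 10^-11 m

Using the de Broglie relation λ = h/p:

λ = h/p
λ = (6.626 × 10^-34 J·s) / (3.72 × 10^-23 kg·m/s)
λ = 1.78 × 10^-11 m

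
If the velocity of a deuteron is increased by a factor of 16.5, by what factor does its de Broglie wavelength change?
The wavelength decreases by a factor of 16.5.

From λ = h/(mv), the wavelength is inversely proportional to velocity:

λ ∝ 1/v

If v → 16.5v, then λ → λ/16.5

When velocity is increased by a factor of 16.5, the wavelength decreases by a factor of 16.5.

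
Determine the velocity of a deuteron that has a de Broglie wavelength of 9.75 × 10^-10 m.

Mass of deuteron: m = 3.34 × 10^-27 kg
2.03 × 10^2 m/s

From the de Broglie relation λ = h/(mv), we solve for v:

v = h/(mλ)
v = (6.626 × 10^-34 J·s) / (3.34 × 10^-27 kg × 9.75 × 10^-10 m)
v = 2.03 × 10^2 m/s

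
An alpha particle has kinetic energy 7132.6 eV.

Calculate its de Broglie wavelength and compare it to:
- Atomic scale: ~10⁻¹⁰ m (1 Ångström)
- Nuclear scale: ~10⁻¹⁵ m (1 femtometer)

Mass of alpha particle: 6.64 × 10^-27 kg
λ = 1.70 × 10^-13 m, which is between nuclear and atomic scales.

Using λ = h/√(2mKE):

KE = 7132.6 eV = 1.143 × 10^-15 J

λ = h/√(2mKE)
λ = (6.626 × 10^-34 J·s) / √(2 × 6.64 × 10^-27 kg × 1.143 × 10^-15 J)
λ = 1.70 × 10^-13 m

Comparison:
- Atomic scale (10⁻¹⁰ m): λ is 0.0017× this size
- Nuclear scale (10⁻¹⁵ m): λ is 1.7e+02× this size

The wavelength is between nuclear and atomic scales.

This wavelength is appropriate for probing atomic structure but too large for nuclear physics experiments.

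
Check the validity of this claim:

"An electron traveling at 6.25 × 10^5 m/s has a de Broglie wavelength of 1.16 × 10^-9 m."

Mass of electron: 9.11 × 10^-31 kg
True

The claim is correct.

Using λ = h/(mv):
λ = (6.626 × 10^-34 J·s) / (9.11 × 10^-31 kg × 6.25 × 10^5 m/s)
λ = 1.16 × 10^-9 m

This matches the claimed value.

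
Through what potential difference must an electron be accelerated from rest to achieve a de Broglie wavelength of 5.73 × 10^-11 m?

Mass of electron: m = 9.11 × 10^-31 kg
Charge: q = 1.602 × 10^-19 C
458 V

From λ = h/√(2mqV), we solve for V:

λ² = h²/(2mqV)
V = h²/(2mqλ²)
V = (6.626 × 10^-34 J·s)² / (2 × 9.11 × 10^-31 kg × 1.602 × 10^-19 C × (5.73 × 10^-11 m)²)
V = 458 V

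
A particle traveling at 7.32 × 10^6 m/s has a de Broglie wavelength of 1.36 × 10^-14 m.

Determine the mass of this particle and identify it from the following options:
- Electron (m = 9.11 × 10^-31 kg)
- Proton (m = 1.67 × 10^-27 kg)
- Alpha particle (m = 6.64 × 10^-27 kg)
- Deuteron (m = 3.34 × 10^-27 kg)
The particle is an alpha particle.

From λ = h/(mv), solve for mass:

m = h/(λv)
m = (6.626 × 10^-34 J·s) / (1.36 × 10^-14 m × 7.32 × 10^6 m/s)
m = 6.66 × 10^-27 kg

Comparing with the listed masses, this is closest to an alpha particle.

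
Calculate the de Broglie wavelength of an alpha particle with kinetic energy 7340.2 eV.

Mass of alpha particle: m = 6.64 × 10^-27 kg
1.68 × 10^-13 m

Using λ = h/√(2mKE):

First convert KE to Joules: KE = 7340.2 eV = 1.176 × 10^-15 J

λ = h/√(2mKE)
λ = (6.626 × 10^-34 J·s) / √(2 × 6.64 × 10^-27 kg × 1.176 × 10^-15 J)
λ = 1.68 × 10^-13 m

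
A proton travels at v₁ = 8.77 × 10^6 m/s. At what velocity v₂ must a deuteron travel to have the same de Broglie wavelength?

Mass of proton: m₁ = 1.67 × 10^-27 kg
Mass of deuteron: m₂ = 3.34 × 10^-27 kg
v₂ = 4.38 × 10^6 m/s

For equal de Broglie wavelengths: λ₁ = λ₂

h/(m₁v₁) = h/(m₂v₂)
m₁v₁ = m₂v₂
v₂ = v₁ · (m₁/m₂)

v₂ = 8.77 × 10^6 m/s × (1.67 × 10^-27 kg / 3.34 × 10^-27 kg)
v₂ = 4.38 × 10^6 m/s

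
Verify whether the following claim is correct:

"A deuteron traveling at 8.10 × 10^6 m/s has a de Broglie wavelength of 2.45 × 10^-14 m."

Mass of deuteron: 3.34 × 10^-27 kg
True

The claim is correct.

Using λ = h/(mv):
λ = (6.626 × 10^-34 J·s) / (3.34 × 10^-27 kg × 8.10 × 10^6 m/s)
λ = 2.45 × 10^-14 m

This matches the claimed value.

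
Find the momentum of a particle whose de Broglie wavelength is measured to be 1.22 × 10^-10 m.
5.43 × 10^-24 kg·m/s

From the de Broglie relation λ = h/p, we solve for p:

p = h/λ
p = (6.626 × 10^-34 J·s) / (1.22 × 10^-10 m)
p = 5.43 × 10^-24 kg·m/s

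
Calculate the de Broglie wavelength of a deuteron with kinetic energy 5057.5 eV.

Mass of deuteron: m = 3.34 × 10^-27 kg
2.85 × 10^-13 m

Using λ = h/√(2mKE):

First convert KE to Joules: KE = 5057.5 eV = 8.103 × 10^-16 J

λ = h/√(2mKE)
λ = (6.626 × 10^-34 J·s) / √(2 × 3.34 × 10^-27 kg × 8.103 × 10^-16 J)
λ = 2.85 × 10^-13 m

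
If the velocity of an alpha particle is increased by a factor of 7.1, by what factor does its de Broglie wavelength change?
The wavelength decreases by a factor of 7.1.

From λ = h/(mv), the wavelength is inversely proportional to velocity:

λ ∝ 1/v

If v → 7.1v, then λ → λ/7.1

When velocity is increased by a factor of 7.1, the wavelength decreases by a factor of 7.1.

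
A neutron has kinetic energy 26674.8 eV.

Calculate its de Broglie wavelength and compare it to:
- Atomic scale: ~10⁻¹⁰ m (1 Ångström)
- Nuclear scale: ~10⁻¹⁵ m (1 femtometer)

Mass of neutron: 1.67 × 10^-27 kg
λ = 1.75 × 10^-13 m, which is between nuclear and atomic scales.

Using λ = h/√(2mKE):

KE = 26674.8 eV = 4.274 × 10^-15 J

λ = h/√(2mKE)
λ = (6.626 × 10^-34 J·s) / √(2 × 1.67 × 10^-27 kg × 4.274 × 10^-15 J)
λ = 1.75 × 10^-13 m

Comparison:
- Atomic scale (10⁻¹⁰ m): λ is 0.0018× this size
- Nuclear scale (10⁻¹⁵ m): λ is 1.8e+02× this size

The wavelength is between nuclear and atomic scales.

This wavelength is appropriate for probing atomic structure but too large for nuclear physics experiments.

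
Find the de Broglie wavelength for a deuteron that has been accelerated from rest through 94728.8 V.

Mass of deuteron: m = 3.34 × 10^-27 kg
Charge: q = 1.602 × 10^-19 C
6.58 × 10^-14 m

When a particle is accelerated through voltage V, it gains kinetic energy KE = qV.

The de Broglie wavelength is then λ = h/√(2mqV):

λ = h/√(2mqV)
λ = (6.626 × 10^-34 J·s) / √(2 × 3.34 × 10^-27 kg × 1.602 × 10^-19 C × 94728.8 V)
λ = 6.58 × 10^-14 m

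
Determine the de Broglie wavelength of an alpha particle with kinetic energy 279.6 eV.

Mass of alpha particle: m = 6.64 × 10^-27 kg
8.59 × 10^-13 m

Using λ = h/√(2mKE):

First convert KE to Joules: KE = 279.6 eV = 4.480 × 10^-17 J

λ = h/√(2mKE)
λ = (6.626 × 10^-34 J·s) / √(2 × 6.64 × 10^-27 kg × 4.480 × 10^-17 J)
λ = 8.59 × 10^-13 m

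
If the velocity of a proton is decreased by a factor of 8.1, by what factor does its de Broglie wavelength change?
The wavelength increases by a factor of 8.1.

From λ = h/(mv), the wavelength is inversely proportional to velocity:

λ ∝ 1/v

If v → v/8.1, then λ → 8.1λ

When velocity is decreased by a factor of 8.1, the wavelength increases by a factor of 8.1.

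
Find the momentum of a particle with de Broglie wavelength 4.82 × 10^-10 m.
1.37 × 10^-24 kg·m/s

From the de Broglie relation λ = h/p, we solve for p:

p = h/λ
p = (6.626 × 10^-34 J·s) / (4.82 × 10^-10 m)
p = 1.37 × 10^-24 kg·m/s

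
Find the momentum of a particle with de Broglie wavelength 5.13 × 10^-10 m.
1.29 × 10^-24 kg·m/s

From the de Broglie relation λ = h/p, we solve for p:

p = h/λ
p = (6.626 × 10^-34 J·s) / (5.13 × 10^-10 m)
p = 1.29 × 10^-24 kg·m/s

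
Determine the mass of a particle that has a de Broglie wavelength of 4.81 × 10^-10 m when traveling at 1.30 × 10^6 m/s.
1.06 × 10^-30 kg

From the de Broglie relation λ = h/(mv), we solve for m:

m = h/(λv)
m = (6.626 × 10^-34 J·s) / (4.81 × 10^-10 m × 1.30 × 10^6 m/s)
m = 1.06 × 10^-30 kg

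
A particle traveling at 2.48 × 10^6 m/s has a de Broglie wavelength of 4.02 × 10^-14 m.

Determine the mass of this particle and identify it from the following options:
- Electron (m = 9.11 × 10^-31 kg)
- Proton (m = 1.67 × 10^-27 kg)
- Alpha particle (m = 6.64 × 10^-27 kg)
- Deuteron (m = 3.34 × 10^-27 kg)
The particle is an alpha particle.

From λ = h/(mv), solve for mass:

m = h/(λv)
m = (6.626 × 10^-34 J·s) / (4.02 × 10^-14 m × 2.48 × 10^6 m/s)
m = 6.65 × 10^-27 kg

Comparing with the listed masses, this is closest to an alpha particle.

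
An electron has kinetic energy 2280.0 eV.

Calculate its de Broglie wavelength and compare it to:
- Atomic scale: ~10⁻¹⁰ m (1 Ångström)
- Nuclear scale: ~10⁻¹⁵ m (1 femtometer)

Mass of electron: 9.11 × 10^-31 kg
λ = 2.57 × 10^-11 m, which is between nuclear and atomic scales.

Using λ = h/√(2mKE):

KE = 2280.0 eV = 3.653 × 10^-16 J

λ = h/√(2mKE)
λ = (6.626 × 10^-34 J·s) / √(2 × 9.11 × 10^-31 kg × 3.653 × 10^-16 J)
λ = 2.57 × 10^-11 m

Comparison:
- Atomic scale (10⁻¹⁰ m): λ is 0.26× this size
- Nuclear scale (10⁻¹⁵ m): λ is 2.6e+04× this size

The wavelength is between nuclear and atomic scales.

This wavelength is appropriate for probing atomic structure but too large for nuclear physics experiments.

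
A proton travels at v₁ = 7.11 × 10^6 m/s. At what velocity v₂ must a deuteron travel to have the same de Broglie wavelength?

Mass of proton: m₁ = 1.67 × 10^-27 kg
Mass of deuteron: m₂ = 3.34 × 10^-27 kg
v₂ = 3.56 × 10^6 m/s

For equal de Broglie wavelengths: λ₁ = λ₂

h/(m₁v₁) = h/(m₂v₂)
m₁v₁ = m₂v₂
v₂ = v₁ · (m₁/m₂)

v₂ = 7.11 × 10^6 m/s × (1.67 × 10^-27 kg / 3.34 × 10^-27 kg)
v₂ = 3.56 × 10^6 m/s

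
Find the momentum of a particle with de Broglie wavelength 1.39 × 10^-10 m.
4.77 × 10^-24 kg·m/s

From the de Broglie relation λ = h/p, we solve for p:

p = h/λ
p = (6.626 × 10^-34 J·s) / (1.39 × 10^-10 m)
p = 4.77 × 10^-24 kg·m/s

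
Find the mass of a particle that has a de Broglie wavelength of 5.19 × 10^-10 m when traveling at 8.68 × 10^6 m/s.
1.47 × 10^-31 kg

From the de Broglie relation λ = h/(mv), we solve for m:

m = h/(λv)
m = (6.626 × 10^-34 J·s) / (5.19 × 10^-10 m × 8.68 × 10^6 m/s)
m = 1.47 × 10^-31 kg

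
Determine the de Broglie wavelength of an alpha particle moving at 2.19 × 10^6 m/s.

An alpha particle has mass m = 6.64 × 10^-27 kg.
4.56 × 10^-14 m

Using the de Broglie relation λ = h/(mv):

λ = h/(mv)
λ = (6.626 × 10^-34 J·s) / (6.64 × 10^-27 kg × 2.19 × 10^6 m/s)
λ = 4.56 × 10^-14 m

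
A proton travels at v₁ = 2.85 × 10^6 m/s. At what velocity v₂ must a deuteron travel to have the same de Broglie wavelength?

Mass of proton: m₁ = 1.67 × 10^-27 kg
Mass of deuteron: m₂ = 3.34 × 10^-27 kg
v₂ = 1.42 × 10^6 m/s

For equal de Broglie wavelengths: λ₁ = λ₂

h/(m₁v₁) = h/(m₂v₂)
m₁v₁ = m₂v₂
v₂ = v₁ · (m₁/m₂)

v₂ = 2.85 × 10^6 m/s × (1.67 × 10^-27 kg / 3.34 × 10^-27 kg)
v₂ = 1.42 × 10^6 m/s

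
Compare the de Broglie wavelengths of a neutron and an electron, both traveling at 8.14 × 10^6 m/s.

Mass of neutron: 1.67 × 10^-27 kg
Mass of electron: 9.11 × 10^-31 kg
The electron has the longer wavelength.

Using λ = h/(mv), since both particles have the same velocity, the wavelength depends only on mass.

For neutron: λ₁ = h/(m₁v) = 4.87 × 10^-14 m
For electron: λ₂ = h/(m₂v) = 8.94 × 10^-11 m

Since λ ∝ 1/m at constant velocity, the lighter particle has the longer wavelength.

The electron has the longer de Broglie wavelength.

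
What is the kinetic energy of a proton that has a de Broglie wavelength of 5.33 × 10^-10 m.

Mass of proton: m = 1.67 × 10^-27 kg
4.63 × 10^-22 J (or 2.89 × 10^-3 eV)

From λ = h/√(2mKE), we solve for KE:

λ² = h²/(2mKE)
KE = h²/(2mλ²)
KE = (6.626 × 10^-34 J·s)² / (2 × 1.67 × 10^-27 kg × (5.33 × 10^-10 m)²)
KE = 4.63 × 10^-22 J
KE = 2.89 × 10^-3 eV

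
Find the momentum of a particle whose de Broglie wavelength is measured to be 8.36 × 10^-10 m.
7.93 × 10^-25 kg·m/s

From the de Broglie relation λ = h/p, we solve for p:

p = h/λ
p = (6.626 × 10^-34 J·s) / (8.36 × 10^-10 m)
p = 7.93 × 10^-25 kg·m/s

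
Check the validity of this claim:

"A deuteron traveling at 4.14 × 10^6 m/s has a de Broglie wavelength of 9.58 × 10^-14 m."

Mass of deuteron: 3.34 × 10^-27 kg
False

The claim is incorrect.

Using λ = h/(mv):
λ = (6.626 × 10^-34 J·s) / (3.34 × 10^-27 kg × 4.14 × 10^6 m/s)
λ = 4.79 × 10^-14 m

The actual wavelength differs from the claimed 9.58 × 10^-14 m.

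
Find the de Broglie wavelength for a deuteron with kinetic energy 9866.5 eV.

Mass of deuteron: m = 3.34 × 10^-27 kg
2.04 × 10^-13 m

Using λ = h/√(2mKE):

First convert KE to Joules: KE = 9866.5 eV = 1.581 × 10^-15 J

λ = h/√(2mKE)
λ = (6.626 × 10^-34 J·s) / √(2 × 3.34 × 10^-27 kg × 1.581 × 10^-15 J)
λ = 2.04 × 10^-13 m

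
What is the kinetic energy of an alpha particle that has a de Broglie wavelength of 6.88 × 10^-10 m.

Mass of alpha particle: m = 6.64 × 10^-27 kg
6.98 × 10^-23 J (or 4.36 × 10^-4 eV)

From λ = h/√(2mKE), we solve for KE:

λ² = h²/(2mKE)
KE = h²/(2mλ²)
KE = (6.626 × 10^-34 J·s)² / (2 × 6.64 × 10^-27 kg × (6.88 × 10^-10 m)²)
KE = 6.98 × 10^-23 J
KE = 4.36 × 10^-4 eV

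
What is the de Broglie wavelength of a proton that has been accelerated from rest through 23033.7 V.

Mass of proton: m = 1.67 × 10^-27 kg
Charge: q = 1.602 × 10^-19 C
1.89 × 10^-13 m

When a particle is accelerated through voltage V, it gains kinetic energy KE = qV.

The de Broglie wavelength is then λ = h/√(2mqV):

λ = h/√(2mqV)
λ = (6.626 × 10^-34 J·s) / √(2 × 1.67 × 10^-27 kg × 1.602 × 10^-19 C × 23033.7 V)
λ = 1.89 × 10^-13 m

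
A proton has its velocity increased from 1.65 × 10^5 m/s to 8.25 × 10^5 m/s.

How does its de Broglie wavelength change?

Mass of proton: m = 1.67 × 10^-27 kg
The wavelength decreases by a factor of 5.

Using λ = h/(mv):

Initial wavelength: λ₁ = h/(mv₁) = 2.40 × 10^-12 m
Final wavelength: λ₂ = h/(mv₂) = 4.81 × 10^-13 m

Since λ ∝ 1/v, when velocity increases by a factor of 5, the wavelength decreases by a factor of 5.

λ₂/λ₁ = v₁/v₂ = 1/5

The wavelength decreases by a factor of 5.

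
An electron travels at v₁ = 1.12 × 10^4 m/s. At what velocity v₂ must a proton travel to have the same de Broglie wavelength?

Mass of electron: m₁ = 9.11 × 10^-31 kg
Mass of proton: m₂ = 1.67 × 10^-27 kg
v₂ = 6.11 × 10^0 m/s

For equal de Broglie wavelengths: λ₁ = λ₂

h/(m₁v₁) = h/(m₂v₂)
m₁v₁ = m₂v₂
v₂ = v₁ · (m₁/m₂)

v₂ = 1.12 × 10^4 m/s × (9.11 × 10^-31 kg / 1.67 × 10^-27 kg)
v₂ = 6.11 × 10^0 m/s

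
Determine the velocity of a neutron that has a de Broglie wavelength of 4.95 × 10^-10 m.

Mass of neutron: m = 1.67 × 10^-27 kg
8.02 × 10^2 m/s

From the de Broglie relation λ = h/(mv), we solve for v:

v = h/(mλ)
v = (6.626 × 10^-34 J·s) / (1.67 × 10^-27 kg × 4.95 × 10^-10 m)
v = 8.02 × 10^2 m/s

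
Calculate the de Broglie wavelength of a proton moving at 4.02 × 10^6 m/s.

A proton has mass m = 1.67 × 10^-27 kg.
9.87 × 10^-14 m

Using the de Broglie relation λ = h/(mv):

λ = h/(mv)
λ = (6.626 × 10^-34 J·s) / (1.67 × 10^-27 kg × 4.02 × 10^6 m/s)
λ = 9.87 × 10^-14 m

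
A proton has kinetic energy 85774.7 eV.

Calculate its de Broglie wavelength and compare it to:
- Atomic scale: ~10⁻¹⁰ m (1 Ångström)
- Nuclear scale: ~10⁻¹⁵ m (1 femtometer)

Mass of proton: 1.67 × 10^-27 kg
λ = 9.78 × 10^-14 m, which is between nuclear and atomic scales.

Using λ = h/√(2mKE):

KE = 85774.7 eV = 1.374 × 10^-14 J

λ = h/√(2mKE)
λ = (6.626 × 10^-34 J·s) / √(2 × 1.67 × 10^-27 kg × 1.374 × 10^-14 J)
λ = 9.78 × 10^-14 m

Comparison:
- Atomic scale (10⁻¹⁰ m): λ is 0.00098× this size
- Nuclear scale (10⁻¹⁵ m): λ is 98× this size

The wavelength is between nuclear and atomic scales.

This wavelength is appropriate for probing atomic structure but too large for nuclear physics experiments.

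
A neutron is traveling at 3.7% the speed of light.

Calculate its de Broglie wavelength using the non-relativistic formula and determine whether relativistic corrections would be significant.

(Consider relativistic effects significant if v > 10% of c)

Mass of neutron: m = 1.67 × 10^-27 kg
No, relativistic corrections are not needed.

Using the non-relativistic de Broglie formula λ = h/(mv):

v = 3.7% × c = 1.109 × 10^7 m/s

λ = h/(mv)
λ = (6.626 × 10^-34 J·s) / (1.67 × 10^-27 kg × 1.109 × 10^7 m/s)
λ = 3.58 × 10^-14 m

Since v = 3.7% of c < 10% of c, relativistic corrections are NOT significant and this non-relativistic result is a good approximation.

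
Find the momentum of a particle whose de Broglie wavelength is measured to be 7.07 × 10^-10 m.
9.37 × 10^-25 kg·m/s

From the de Broglie relation λ = h/p, we solve for p:

p = h/λ
p = (6.626 × 10^-34 J·s) / (7.07 × 10^-10 m)
p = 9.37 × 10^-25 kg·m/s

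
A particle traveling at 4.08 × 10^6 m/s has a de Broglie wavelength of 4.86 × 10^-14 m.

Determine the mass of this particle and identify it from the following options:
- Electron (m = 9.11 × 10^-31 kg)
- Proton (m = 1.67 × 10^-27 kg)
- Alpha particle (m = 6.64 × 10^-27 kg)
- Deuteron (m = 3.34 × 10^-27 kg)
The particle is a deuteron.

From λ = h/(mv), solve for mass:

m = h/(λv)
m = (6.626 × 10^-34 J·s) / (4.86 × 10^-14 m × 4.08 × 10^6 m/s)
m = 3.34 × 10^-27 kg

Comparing with the listed masses, this is closest to a deuteron.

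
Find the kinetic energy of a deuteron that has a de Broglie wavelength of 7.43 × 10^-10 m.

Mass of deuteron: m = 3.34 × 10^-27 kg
1.19 × 10^-22 J (or 7.43 × 10^-4 eV)

From λ = h/√(2mKE), we solve for KE:

λ² = h²/(2mKE)
KE = h²/(2mλ²)
KE = (6.626 × 10^-34 J·s)² / (2 × 3.34 × 10^-27 kg × (7.43 × 10^-10 m)²)
KE = 1.19 × 10^-22 J
KE = 7.43 × 10^-4 eV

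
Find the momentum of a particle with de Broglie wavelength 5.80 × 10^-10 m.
1.14 × 10^-24 kg·m/s

From the de Broglie relation λ = h/p, we solve for p:

p = h/λ
p = (6.626 × 10^-34 J·s) / (5.80 × 10^-10 m)
p = 1.14 × 10^-24 kg·m/s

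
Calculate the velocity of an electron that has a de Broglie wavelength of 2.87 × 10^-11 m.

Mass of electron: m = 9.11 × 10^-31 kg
2.53 × 10^7 m/s

From the de Broglie relation λ = h/(mv), we solve for v:

v = h/(mλ)
v = (6.626 × 10^-34 J·s) / (9.11 × 10^-31 kg × 2.87 × 10^-11 m)
v = 2.53 × 10^7 m/s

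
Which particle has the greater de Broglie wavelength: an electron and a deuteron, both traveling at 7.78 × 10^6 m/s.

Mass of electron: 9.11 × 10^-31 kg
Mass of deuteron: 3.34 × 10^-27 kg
The electron has the longer wavelength.

Using λ = h/(mv), since both particles have the same velocity, the wavelength depends only on mass.

For electron: λ₁ = h/(m₁v) = 9.35 × 10^-11 m
For deuteron: λ₂ = h/(m₂v) = 2.55 × 10^-14 m

Since λ ∝ 1/m at constant velocity, the lighter particle has the longer wavelength.

The electron has the longer de Broglie wavelength.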